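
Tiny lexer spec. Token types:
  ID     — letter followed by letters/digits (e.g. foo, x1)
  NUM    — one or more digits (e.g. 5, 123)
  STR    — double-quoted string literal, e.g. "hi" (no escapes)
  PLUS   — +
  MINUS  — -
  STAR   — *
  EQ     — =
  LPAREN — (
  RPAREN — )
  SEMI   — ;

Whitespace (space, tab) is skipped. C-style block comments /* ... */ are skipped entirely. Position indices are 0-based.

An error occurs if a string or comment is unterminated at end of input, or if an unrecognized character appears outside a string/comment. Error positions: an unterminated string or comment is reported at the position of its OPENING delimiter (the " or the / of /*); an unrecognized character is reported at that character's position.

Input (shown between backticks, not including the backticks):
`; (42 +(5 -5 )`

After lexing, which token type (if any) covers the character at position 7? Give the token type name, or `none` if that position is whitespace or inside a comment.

pos=0: emit SEMI ';'
pos=2: emit LPAREN '('
pos=3: emit NUM '42' (now at pos=5)
pos=6: emit PLUS '+'
pos=7: emit LPAREN '('
pos=8: emit NUM '5' (now at pos=9)
pos=10: emit MINUS '-'
pos=11: emit NUM '5' (now at pos=12)
pos=13: emit RPAREN ')'
DONE. 9 tokens: [SEMI, LPAREN, NUM, PLUS, LPAREN, NUM, MINUS, NUM, RPAREN]
Position 7: char is '(' -> LPAREN

Answer: LPAREN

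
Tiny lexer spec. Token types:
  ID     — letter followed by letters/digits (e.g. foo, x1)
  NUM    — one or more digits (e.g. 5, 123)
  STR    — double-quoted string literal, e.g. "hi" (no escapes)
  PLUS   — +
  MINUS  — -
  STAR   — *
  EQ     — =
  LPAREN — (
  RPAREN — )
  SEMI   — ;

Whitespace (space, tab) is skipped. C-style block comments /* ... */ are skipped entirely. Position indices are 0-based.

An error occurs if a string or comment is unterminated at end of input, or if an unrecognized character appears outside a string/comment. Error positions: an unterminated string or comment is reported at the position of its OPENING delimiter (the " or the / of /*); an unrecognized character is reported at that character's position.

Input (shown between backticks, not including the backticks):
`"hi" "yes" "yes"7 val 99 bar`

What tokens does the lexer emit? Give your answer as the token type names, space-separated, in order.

pos=0: enter STRING mode
pos=0: emit STR "hi" (now at pos=4)
pos=5: enter STRING mode
pos=5: emit STR "yes" (now at pos=10)
pos=11: enter STRING mode
pos=11: emit STR "yes" (now at pos=16)
pos=16: emit NUM '7' (now at pos=17)
pos=18: emit ID 'val' (now at pos=21)
pos=22: emit NUM '99' (now at pos=24)
pos=25: emit ID 'bar' (now at pos=28)
DONE. 7 tokens: [STR, STR, STR, NUM, ID, NUM, ID]

Answer: STR STR STR NUM ID NUM ID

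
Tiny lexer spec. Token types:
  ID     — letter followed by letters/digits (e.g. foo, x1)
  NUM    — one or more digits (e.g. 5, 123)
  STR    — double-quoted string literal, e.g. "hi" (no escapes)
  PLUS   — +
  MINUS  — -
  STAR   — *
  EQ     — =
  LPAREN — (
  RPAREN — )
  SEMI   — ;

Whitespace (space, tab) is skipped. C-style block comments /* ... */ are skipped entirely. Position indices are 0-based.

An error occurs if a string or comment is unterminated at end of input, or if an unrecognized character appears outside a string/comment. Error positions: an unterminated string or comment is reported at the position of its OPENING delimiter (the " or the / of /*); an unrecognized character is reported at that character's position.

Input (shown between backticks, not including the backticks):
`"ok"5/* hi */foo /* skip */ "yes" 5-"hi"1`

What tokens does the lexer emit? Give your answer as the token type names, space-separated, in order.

pos=0: enter STRING mode
pos=0: emit STR "ok" (now at pos=4)
pos=4: emit NUM '5' (now at pos=5)
pos=5: enter COMMENT mode (saw '/*')
exit COMMENT mode (now at pos=13)
pos=13: emit ID 'foo' (now at pos=16)
pos=17: enter COMMENT mode (saw '/*')
exit COMMENT mode (now at pos=27)
pos=28: enter STRING mode
pos=28: emit STR "yes" (now at pos=33)
pos=34: emit NUM '5' (now at pos=35)
pos=35: emit MINUS '-'
pos=36: enter STRING mode
pos=36: emit STR "hi" (now at pos=40)
pos=40: emit NUM '1' (now at pos=41)
DONE. 8 tokens: [STR, NUM, ID, STR, NUM, MINUS, STR, NUM]

Answer: STR NUM ID STR NUM MINUS STR NUM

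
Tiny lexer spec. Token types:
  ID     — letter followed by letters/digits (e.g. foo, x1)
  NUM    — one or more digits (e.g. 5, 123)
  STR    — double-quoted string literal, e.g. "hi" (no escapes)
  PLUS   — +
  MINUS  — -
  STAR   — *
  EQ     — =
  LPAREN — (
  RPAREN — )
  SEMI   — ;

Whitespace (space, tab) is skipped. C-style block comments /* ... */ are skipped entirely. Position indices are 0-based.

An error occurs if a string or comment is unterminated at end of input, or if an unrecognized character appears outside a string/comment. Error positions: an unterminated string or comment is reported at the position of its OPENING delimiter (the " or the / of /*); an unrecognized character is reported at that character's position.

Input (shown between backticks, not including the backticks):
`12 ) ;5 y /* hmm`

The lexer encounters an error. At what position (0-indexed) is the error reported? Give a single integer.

pos=0: emit NUM '12' (now at pos=2)
pos=3: emit RPAREN ')'
pos=5: emit SEMI ';'
pos=6: emit NUM '5' (now at pos=7)
pos=8: emit ID 'y' (now at pos=9)
pos=10: enter COMMENT mode (saw '/*')
pos=10: ERROR — unterminated comment (reached EOF)

Answer: 10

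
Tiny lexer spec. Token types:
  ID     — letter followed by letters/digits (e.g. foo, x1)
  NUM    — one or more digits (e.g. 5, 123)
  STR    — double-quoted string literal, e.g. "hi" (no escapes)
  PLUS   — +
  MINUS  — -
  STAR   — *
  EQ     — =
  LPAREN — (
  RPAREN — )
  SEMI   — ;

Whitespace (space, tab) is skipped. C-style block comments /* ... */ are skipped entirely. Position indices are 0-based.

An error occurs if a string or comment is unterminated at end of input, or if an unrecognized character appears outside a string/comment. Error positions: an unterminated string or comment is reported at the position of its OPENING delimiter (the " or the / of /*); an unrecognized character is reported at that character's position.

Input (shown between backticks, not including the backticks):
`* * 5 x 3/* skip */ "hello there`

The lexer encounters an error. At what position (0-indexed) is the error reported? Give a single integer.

Answer: 20

Derivation:
pos=0: emit STAR '*'
pos=2: emit STAR '*'
pos=4: emit NUM '5' (now at pos=5)
pos=6: emit ID 'x' (now at pos=7)
pos=8: emit NUM '3' (now at pos=9)
pos=9: enter COMMENT mode (saw '/*')
exit COMMENT mode (now at pos=19)
pos=20: enter STRING mode
pos=20: ERROR — unterminated string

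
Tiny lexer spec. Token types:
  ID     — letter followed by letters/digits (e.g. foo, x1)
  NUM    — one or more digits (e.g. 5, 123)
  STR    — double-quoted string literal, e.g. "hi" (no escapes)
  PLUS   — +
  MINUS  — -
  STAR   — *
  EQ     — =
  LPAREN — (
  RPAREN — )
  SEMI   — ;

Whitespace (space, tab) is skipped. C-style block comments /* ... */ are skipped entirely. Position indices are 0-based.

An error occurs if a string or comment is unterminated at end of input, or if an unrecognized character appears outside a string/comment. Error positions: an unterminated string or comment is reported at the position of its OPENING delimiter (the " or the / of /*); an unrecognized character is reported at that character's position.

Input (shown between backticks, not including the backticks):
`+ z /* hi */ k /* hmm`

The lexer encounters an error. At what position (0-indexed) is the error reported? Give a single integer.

pos=0: emit PLUS '+'
pos=2: emit ID 'z' (now at pos=3)
pos=4: enter COMMENT mode (saw '/*')
exit COMMENT mode (now at pos=12)
pos=13: emit ID 'k' (now at pos=14)
pos=15: enter COMMENT mode (saw '/*')
pos=15: ERROR — unterminated comment (reached EOF)

Answer: 15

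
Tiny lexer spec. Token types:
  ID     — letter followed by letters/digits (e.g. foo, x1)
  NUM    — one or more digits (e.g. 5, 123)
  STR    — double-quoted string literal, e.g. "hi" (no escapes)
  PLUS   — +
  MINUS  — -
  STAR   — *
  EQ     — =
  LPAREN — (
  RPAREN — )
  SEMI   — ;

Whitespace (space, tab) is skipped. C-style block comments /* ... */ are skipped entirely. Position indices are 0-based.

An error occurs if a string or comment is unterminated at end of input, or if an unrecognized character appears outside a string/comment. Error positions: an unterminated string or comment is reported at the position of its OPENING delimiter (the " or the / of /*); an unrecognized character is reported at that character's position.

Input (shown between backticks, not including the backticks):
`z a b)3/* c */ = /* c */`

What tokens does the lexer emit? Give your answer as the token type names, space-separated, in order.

pos=0: emit ID 'z' (now at pos=1)
pos=2: emit ID 'a' (now at pos=3)
pos=4: emit ID 'b' (now at pos=5)
pos=5: emit RPAREN ')'
pos=6: emit NUM '3' (now at pos=7)
pos=7: enter COMMENT mode (saw '/*')
exit COMMENT mode (now at pos=14)
pos=15: emit EQ '='
pos=17: enter COMMENT mode (saw '/*')
exit COMMENT mode (now at pos=24)
DONE. 6 tokens: [ID, ID, ID, RPAREN, NUM, EQ]

Answer: ID ID ID RPAREN NUM EQ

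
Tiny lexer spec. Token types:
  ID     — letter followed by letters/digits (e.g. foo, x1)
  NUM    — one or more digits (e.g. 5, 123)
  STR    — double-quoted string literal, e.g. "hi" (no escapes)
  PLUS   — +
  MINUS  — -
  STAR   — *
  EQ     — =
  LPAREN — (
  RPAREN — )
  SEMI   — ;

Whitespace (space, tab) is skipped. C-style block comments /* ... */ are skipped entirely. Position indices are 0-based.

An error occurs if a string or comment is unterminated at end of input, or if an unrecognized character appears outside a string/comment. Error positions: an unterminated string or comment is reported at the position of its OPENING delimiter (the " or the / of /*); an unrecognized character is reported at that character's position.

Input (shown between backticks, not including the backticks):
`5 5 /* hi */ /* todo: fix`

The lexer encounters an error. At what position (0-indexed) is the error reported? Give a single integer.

pos=0: emit NUM '5' (now at pos=1)
pos=2: emit NUM '5' (now at pos=3)
pos=4: enter COMMENT mode (saw '/*')
exit COMMENT mode (now at pos=12)
pos=13: enter COMMENT mode (saw '/*')
pos=13: ERROR — unterminated comment (reached EOF)

Answer: 13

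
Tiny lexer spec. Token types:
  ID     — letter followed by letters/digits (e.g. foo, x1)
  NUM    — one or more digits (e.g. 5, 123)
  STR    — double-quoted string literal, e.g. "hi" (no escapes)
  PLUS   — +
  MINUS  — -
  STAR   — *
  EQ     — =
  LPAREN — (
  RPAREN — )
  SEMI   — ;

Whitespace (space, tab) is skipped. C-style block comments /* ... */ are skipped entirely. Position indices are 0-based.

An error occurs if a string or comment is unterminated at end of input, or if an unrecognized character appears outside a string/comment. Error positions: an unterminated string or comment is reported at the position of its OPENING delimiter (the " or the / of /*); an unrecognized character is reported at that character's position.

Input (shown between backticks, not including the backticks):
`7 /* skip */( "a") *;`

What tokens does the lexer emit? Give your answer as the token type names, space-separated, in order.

Answer: NUM LPAREN STR RPAREN STAR SEMI

Derivation:
pos=0: emit NUM '7' (now at pos=1)
pos=2: enter COMMENT mode (saw '/*')
exit COMMENT mode (now at pos=12)
pos=12: emit LPAREN '('
pos=14: enter STRING mode
pos=14: emit STR "a" (now at pos=17)
pos=17: emit RPAREN ')'
pos=19: emit STAR '*'
pos=20: emit SEMI ';'
DONE. 6 tokens: [NUM, LPAREN, STR, RPAREN, STAR, SEMI]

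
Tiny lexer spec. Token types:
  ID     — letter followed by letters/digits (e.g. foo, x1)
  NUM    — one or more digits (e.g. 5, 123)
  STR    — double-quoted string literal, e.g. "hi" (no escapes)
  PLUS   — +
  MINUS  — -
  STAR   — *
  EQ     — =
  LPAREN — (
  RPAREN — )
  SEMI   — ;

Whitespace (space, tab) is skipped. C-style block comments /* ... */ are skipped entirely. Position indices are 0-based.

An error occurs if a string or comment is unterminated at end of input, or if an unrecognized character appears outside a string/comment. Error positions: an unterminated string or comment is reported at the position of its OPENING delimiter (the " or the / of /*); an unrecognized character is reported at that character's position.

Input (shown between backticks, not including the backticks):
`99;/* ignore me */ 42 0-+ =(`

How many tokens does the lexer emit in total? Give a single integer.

pos=0: emit NUM '99' (now at pos=2)
pos=2: emit SEMI ';'
pos=3: enter COMMENT mode (saw '/*')
exit COMMENT mode (now at pos=18)
pos=19: emit NUM '42' (now at pos=21)
pos=22: emit NUM '0' (now at pos=23)
pos=23: emit MINUS '-'
pos=24: emit PLUS '+'
pos=26: emit EQ '='
pos=27: emit LPAREN '('
DONE. 8 tokens: [NUM, SEMI, NUM, NUM, MINUS, PLUS, EQ, LPAREN]

Answer: 8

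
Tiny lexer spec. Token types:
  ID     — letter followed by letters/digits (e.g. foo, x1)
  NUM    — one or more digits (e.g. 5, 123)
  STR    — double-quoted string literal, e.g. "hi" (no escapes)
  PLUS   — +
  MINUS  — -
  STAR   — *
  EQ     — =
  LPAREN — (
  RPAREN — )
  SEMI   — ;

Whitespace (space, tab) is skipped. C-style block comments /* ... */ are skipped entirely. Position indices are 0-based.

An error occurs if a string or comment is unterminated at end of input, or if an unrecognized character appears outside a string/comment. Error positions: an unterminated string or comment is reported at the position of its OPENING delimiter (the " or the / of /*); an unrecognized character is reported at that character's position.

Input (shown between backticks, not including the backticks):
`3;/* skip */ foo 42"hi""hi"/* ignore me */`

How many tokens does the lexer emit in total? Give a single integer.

Answer: 6

Derivation:
pos=0: emit NUM '3' (now at pos=1)
pos=1: emit SEMI ';'
pos=2: enter COMMENT mode (saw '/*')
exit COMMENT mode (now at pos=12)
pos=13: emit ID 'foo' (now at pos=16)
pos=17: emit NUM '42' (now at pos=19)
pos=19: enter STRING mode
pos=19: emit STR "hi" (now at pos=23)
pos=23: enter STRING mode
pos=23: emit STR "hi" (now at pos=27)
pos=27: enter COMMENT mode (saw '/*')
exit COMMENT mode (now at pos=42)
DONE. 6 tokens: [NUM, SEMI, ID, NUM, STR, STR]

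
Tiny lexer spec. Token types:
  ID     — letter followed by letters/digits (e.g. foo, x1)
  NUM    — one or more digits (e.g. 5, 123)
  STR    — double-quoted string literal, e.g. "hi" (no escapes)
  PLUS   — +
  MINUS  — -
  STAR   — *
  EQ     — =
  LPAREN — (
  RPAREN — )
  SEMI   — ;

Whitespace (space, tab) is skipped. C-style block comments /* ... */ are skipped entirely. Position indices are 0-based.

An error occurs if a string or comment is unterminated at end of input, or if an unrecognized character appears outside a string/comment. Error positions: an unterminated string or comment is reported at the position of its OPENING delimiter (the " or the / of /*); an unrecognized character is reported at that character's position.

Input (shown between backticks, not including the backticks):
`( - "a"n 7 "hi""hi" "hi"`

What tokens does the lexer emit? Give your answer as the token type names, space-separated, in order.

pos=0: emit LPAREN '('
pos=2: emit MINUS '-'
pos=4: enter STRING mode
pos=4: emit STR "a" (now at pos=7)
pos=7: emit ID 'n' (now at pos=8)
pos=9: emit NUM '7' (now at pos=10)
pos=11: enter STRING mode
pos=11: emit STR "hi" (now at pos=15)
pos=15: enter STRING mode
pos=15: emit STR "hi" (now at pos=19)
pos=20: enter STRING mode
pos=20: emit STR "hi" (now at pos=24)
DONE. 8 tokens: [LPAREN, MINUS, STR, ID, NUM, STR, STR, STR]

Answer: LPAREN MINUS STR ID NUM STR STR STR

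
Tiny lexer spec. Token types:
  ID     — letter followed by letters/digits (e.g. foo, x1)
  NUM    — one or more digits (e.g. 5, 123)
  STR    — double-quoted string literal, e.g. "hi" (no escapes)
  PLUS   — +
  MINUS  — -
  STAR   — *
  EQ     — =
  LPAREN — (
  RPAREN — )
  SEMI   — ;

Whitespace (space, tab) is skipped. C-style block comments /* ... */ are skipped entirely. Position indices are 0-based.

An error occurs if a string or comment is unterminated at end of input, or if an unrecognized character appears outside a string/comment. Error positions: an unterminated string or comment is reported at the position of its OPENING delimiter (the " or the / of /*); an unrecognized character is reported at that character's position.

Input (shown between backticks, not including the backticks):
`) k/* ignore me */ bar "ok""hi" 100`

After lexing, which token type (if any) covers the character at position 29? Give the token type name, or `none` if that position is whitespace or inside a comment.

pos=0: emit RPAREN ')'
pos=2: emit ID 'k' (now at pos=3)
pos=3: enter COMMENT mode (saw '/*')
exit COMMENT mode (now at pos=18)
pos=19: emit ID 'bar' (now at pos=22)
pos=23: enter STRING mode
pos=23: emit STR "ok" (now at pos=27)
pos=27: enter STRING mode
pos=27: emit STR "hi" (now at pos=31)
pos=32: emit NUM '100' (now at pos=35)
DONE. 6 tokens: [RPAREN, ID, ID, STR, STR, NUM]
Position 29: char is 'i' -> STR

Answer: STR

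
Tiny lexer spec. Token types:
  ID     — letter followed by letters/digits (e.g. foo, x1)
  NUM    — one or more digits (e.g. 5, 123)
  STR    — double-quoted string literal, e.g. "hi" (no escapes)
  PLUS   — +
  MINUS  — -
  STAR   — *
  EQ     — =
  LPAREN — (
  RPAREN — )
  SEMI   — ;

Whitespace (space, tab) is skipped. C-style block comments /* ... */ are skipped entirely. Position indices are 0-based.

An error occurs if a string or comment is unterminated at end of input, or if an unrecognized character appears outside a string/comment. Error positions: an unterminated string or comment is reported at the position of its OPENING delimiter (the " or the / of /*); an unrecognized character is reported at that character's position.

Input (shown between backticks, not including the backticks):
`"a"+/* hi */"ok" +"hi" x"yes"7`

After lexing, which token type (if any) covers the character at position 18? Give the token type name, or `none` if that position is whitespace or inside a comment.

Answer: STR

Derivation:
pos=0: enter STRING mode
pos=0: emit STR "a" (now at pos=3)
pos=3: emit PLUS '+'
pos=4: enter COMMENT mode (saw '/*')
exit COMMENT mode (now at pos=12)
pos=12: enter STRING mode
pos=12: emit STR "ok" (now at pos=16)
pos=17: emit PLUS '+'
pos=18: enter STRING mode
pos=18: emit STR "hi" (now at pos=22)
pos=23: emit ID 'x' (now at pos=24)
pos=24: enter STRING mode
pos=24: emit STR "yes" (now at pos=29)
pos=29: emit NUM '7' (now at pos=30)
DONE. 8 tokens: [STR, PLUS, STR, PLUS, STR, ID, STR, NUM]
Position 18: char is '"' -> STR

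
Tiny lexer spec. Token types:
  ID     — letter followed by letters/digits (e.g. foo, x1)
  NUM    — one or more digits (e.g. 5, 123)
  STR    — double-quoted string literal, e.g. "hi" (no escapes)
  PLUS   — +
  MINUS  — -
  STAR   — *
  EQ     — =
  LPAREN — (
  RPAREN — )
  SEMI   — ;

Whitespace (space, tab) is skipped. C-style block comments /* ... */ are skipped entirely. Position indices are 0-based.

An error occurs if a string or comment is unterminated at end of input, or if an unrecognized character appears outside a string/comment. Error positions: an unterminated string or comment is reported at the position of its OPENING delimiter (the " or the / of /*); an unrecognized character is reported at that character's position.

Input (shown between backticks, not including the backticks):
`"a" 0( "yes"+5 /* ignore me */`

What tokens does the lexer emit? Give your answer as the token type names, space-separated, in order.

pos=0: enter STRING mode
pos=0: emit STR "a" (now at pos=3)
pos=4: emit NUM '0' (now at pos=5)
pos=5: emit LPAREN '('
pos=7: enter STRING mode
pos=7: emit STR "yes" (now at pos=12)
pos=12: emit PLUS '+'
pos=13: emit NUM '5' (now at pos=14)
pos=15: enter COMMENT mode (saw '/*')
exit COMMENT mode (now at pos=30)
DONE. 6 tokens: [STR, NUM, LPAREN, STR, PLUS, NUM]

Answer: STR NUM LPAREN STR PLUS NUM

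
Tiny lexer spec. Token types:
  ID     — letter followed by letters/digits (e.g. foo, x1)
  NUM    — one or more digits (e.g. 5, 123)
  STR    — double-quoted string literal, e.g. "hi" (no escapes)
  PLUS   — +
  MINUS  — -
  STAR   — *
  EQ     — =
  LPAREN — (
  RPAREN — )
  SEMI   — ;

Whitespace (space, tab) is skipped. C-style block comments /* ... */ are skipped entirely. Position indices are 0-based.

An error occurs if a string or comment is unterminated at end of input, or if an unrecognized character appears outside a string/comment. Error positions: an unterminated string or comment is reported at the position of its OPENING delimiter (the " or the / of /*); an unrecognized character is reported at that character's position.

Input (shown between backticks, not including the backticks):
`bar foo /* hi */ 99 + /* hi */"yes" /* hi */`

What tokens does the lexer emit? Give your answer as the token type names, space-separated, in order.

Answer: ID ID NUM PLUS STR

Derivation:
pos=0: emit ID 'bar' (now at pos=3)
pos=4: emit ID 'foo' (now at pos=7)
pos=8: enter COMMENT mode (saw '/*')
exit COMMENT mode (now at pos=16)
pos=17: emit NUM '99' (now at pos=19)
pos=20: emit PLUS '+'
pos=22: enter COMMENT mode (saw '/*')
exit COMMENT mode (now at pos=30)
pos=30: enter STRING mode
pos=30: emit STR "yes" (now at pos=35)
pos=36: enter COMMENT mode (saw '/*')
exit COMMENT mode (now at pos=44)
DONE. 5 tokens: [ID, ID, NUM, PLUS, STR]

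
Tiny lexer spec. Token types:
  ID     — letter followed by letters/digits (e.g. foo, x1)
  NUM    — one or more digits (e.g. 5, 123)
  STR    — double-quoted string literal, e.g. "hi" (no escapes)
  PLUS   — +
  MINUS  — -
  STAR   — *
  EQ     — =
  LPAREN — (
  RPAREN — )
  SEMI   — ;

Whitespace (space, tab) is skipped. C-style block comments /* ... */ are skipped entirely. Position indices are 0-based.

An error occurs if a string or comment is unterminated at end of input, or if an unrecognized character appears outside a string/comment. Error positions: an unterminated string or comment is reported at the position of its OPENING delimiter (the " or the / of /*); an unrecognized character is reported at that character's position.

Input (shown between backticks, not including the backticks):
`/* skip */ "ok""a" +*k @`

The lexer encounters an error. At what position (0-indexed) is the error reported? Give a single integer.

Answer: 23

Derivation:
pos=0: enter COMMENT mode (saw '/*')
exit COMMENT mode (now at pos=10)
pos=11: enter STRING mode
pos=11: emit STR "ok" (now at pos=15)
pos=15: enter STRING mode
pos=15: emit STR "a" (now at pos=18)
pos=19: emit PLUS '+'
pos=20: emit STAR '*'
pos=21: emit ID 'k' (now at pos=22)
pos=23: ERROR — unrecognized char '@'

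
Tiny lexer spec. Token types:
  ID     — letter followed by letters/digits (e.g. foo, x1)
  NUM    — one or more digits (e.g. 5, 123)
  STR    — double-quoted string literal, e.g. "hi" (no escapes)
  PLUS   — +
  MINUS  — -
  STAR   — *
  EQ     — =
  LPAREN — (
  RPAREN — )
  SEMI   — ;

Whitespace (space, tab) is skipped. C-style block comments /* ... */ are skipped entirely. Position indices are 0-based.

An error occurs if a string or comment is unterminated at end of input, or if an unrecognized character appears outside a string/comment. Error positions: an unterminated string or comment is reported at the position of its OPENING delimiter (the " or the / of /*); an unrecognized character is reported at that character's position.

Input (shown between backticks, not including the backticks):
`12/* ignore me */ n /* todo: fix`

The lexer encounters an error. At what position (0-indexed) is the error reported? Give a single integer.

pos=0: emit NUM '12' (now at pos=2)
pos=2: enter COMMENT mode (saw '/*')
exit COMMENT mode (now at pos=17)
pos=18: emit ID 'n' (now at pos=19)
pos=20: enter COMMENT mode (saw '/*')
pos=20: ERROR — unterminated comment (reached EOF)

Answer: 20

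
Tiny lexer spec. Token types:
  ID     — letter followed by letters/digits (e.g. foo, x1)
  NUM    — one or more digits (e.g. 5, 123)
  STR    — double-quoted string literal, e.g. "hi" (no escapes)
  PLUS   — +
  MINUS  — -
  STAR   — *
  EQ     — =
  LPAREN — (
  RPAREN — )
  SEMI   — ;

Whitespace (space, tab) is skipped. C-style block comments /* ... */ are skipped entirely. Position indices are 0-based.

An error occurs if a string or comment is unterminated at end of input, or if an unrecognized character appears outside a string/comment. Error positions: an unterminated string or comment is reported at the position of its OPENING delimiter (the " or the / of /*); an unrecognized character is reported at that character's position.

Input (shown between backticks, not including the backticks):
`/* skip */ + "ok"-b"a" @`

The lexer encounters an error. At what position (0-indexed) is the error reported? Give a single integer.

pos=0: enter COMMENT mode (saw '/*')
exit COMMENT mode (now at pos=10)
pos=11: emit PLUS '+'
pos=13: enter STRING mode
pos=13: emit STR "ok" (now at pos=17)
pos=17: emit MINUS '-'
pos=18: emit ID 'b' (now at pos=19)
pos=19: enter STRING mode
pos=19: emit STR "a" (now at pos=22)
pos=23: ERROR — unrecognized char '@'

Answer: 23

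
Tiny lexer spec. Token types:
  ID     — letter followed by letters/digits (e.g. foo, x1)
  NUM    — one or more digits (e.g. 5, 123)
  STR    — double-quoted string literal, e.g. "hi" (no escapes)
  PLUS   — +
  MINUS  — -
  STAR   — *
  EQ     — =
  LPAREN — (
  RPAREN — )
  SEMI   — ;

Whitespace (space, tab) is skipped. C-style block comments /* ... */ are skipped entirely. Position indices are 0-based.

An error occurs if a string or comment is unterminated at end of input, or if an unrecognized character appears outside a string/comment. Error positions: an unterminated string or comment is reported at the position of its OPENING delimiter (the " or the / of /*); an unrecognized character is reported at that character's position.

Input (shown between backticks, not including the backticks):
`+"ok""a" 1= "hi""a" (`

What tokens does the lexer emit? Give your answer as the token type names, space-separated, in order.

pos=0: emit PLUS '+'
pos=1: enter STRING mode
pos=1: emit STR "ok" (now at pos=5)
pos=5: enter STRING mode
pos=5: emit STR "a" (now at pos=8)
pos=9: emit NUM '1' (now at pos=10)
pos=10: emit EQ '='
pos=12: enter STRING mode
pos=12: emit STR "hi" (now at pos=16)
pos=16: enter STRING mode
pos=16: emit STR "a" (now at pos=19)
pos=20: emit LPAREN '('
DONE. 8 tokens: [PLUS, STR, STR, NUM, EQ, STR, STR, LPAREN]

Answer: PLUS STR STR NUM EQ STR STR LPAREN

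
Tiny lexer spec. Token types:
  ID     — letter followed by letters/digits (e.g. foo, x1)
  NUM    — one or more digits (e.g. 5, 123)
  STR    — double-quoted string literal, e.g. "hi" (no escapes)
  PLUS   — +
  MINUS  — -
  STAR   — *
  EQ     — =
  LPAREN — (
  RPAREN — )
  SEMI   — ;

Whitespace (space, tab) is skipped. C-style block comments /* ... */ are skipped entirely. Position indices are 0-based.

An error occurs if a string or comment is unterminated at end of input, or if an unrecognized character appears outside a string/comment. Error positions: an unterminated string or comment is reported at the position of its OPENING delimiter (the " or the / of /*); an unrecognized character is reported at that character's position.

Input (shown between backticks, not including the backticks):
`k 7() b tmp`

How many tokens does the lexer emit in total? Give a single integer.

Answer: 6

Derivation:
pos=0: emit ID 'k' (now at pos=1)
pos=2: emit NUM '7' (now at pos=3)
pos=3: emit LPAREN '('
pos=4: emit RPAREN ')'
pos=6: emit ID 'b' (now at pos=7)
pos=8: emit ID 'tmp' (now at pos=11)
DONE. 6 tokens: [ID, NUM, LPAREN, RPAREN, ID, ID]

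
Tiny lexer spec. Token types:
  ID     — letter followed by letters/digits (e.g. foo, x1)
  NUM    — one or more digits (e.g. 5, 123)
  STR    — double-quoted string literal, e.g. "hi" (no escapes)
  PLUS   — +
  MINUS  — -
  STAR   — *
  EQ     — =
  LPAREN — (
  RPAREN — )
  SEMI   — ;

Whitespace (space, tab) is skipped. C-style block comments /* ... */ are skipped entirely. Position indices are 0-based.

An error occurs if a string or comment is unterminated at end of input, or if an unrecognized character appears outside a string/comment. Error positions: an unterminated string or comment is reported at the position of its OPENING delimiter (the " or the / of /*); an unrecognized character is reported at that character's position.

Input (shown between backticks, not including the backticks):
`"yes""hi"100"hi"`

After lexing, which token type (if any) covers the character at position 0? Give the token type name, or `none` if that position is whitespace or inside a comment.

pos=0: enter STRING mode
pos=0: emit STR "yes" (now at pos=5)
pos=5: enter STRING mode
pos=5: emit STR "hi" (now at pos=9)
pos=9: emit NUM '100' (now at pos=12)
pos=12: enter STRING mode
pos=12: emit STR "hi" (now at pos=16)
DONE. 4 tokens: [STR, STR, NUM, STR]
Position 0: char is '"' -> STR

Answer: STR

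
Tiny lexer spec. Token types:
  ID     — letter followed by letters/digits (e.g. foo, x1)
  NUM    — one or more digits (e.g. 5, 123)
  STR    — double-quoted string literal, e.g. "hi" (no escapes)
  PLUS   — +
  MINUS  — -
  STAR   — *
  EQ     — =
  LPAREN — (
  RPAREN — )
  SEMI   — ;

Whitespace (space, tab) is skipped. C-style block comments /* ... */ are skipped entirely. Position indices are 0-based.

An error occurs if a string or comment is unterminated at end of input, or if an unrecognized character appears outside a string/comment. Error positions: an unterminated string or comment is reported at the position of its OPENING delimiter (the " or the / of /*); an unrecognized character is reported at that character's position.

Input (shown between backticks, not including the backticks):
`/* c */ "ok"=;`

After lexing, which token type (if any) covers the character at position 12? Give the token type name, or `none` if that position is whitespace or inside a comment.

Answer: EQ

Derivation:
pos=0: enter COMMENT mode (saw '/*')
exit COMMENT mode (now at pos=7)
pos=8: enter STRING mode
pos=8: emit STR "ok" (now at pos=12)
pos=12: emit EQ '='
pos=13: emit SEMI ';'
DONE. 3 tokens: [STR, EQ, SEMI]
Position 12: char is '=' -> EQ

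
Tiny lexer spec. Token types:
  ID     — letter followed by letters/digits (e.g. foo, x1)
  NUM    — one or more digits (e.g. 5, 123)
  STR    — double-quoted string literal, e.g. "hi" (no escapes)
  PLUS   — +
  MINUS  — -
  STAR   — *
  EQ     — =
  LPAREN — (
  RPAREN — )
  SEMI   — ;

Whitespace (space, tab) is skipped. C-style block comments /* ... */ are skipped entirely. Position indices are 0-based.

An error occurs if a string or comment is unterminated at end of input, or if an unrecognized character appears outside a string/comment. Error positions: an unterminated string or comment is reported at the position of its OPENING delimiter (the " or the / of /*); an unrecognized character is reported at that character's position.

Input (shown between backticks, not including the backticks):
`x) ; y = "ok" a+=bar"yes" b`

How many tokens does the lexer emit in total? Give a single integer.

Answer: 12

Derivation:
pos=0: emit ID 'x' (now at pos=1)
pos=1: emit RPAREN ')'
pos=3: emit SEMI ';'
pos=5: emit ID 'y' (now at pos=6)
pos=7: emit EQ '='
pos=9: enter STRING mode
pos=9: emit STR "ok" (now at pos=13)
pos=14: emit ID 'a' (now at pos=15)
pos=15: emit PLUS '+'
pos=16: emit EQ '='
pos=17: emit ID 'bar' (now at pos=20)
pos=20: enter STRING mode
pos=20: emit STR "yes" (now at pos=25)
pos=26: emit ID 'b' (now at pos=27)
DONE. 12 tokens: [ID, RPAREN, SEMI, ID, EQ, STR, ID, PLUS, EQ, ID, STR, ID]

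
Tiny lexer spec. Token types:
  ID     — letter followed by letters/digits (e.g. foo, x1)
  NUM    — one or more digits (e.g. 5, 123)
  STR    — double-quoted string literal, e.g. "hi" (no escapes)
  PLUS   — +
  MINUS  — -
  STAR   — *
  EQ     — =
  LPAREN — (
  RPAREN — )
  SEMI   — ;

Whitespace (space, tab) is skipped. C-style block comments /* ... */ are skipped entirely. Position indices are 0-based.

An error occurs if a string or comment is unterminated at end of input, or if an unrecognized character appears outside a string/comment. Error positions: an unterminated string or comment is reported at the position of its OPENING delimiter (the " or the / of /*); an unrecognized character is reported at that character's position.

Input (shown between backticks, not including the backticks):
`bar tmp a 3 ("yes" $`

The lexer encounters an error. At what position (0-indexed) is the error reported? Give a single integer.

pos=0: emit ID 'bar' (now at pos=3)
pos=4: emit ID 'tmp' (now at pos=7)
pos=8: emit ID 'a' (now at pos=9)
pos=10: emit NUM '3' (now at pos=11)
pos=12: emit LPAREN '('
pos=13: enter STRING mode
pos=13: emit STR "yes" (now at pos=18)
pos=19: ERROR — unrecognized char '$'

Answer: 19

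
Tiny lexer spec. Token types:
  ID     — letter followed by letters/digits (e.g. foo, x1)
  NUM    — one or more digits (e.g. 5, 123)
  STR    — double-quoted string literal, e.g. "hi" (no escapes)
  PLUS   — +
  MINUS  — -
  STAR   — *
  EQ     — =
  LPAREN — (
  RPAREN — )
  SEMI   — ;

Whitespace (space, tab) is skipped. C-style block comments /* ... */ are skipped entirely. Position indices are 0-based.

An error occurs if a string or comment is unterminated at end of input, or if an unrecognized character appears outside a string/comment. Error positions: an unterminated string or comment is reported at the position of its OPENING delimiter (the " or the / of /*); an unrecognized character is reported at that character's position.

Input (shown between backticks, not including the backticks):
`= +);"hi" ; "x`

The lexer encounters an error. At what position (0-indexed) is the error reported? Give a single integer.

pos=0: emit EQ '='
pos=2: emit PLUS '+'
pos=3: emit RPAREN ')'
pos=4: emit SEMI ';'
pos=5: enter STRING mode
pos=5: emit STR "hi" (now at pos=9)
pos=10: emit SEMI ';'
pos=12: enter STRING mode
pos=12: ERROR — unterminated string

Answer: 12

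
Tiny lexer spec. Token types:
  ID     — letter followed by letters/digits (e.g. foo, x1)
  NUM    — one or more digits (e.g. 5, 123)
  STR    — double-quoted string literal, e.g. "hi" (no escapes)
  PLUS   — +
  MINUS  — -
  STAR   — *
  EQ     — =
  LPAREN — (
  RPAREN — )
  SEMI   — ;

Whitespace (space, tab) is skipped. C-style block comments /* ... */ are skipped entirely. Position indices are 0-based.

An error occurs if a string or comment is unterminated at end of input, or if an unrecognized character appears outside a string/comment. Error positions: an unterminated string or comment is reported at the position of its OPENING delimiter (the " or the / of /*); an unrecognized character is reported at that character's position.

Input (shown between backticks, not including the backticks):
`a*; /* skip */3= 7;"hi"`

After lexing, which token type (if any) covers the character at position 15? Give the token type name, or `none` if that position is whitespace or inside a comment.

Answer: EQ

Derivation:
pos=0: emit ID 'a' (now at pos=1)
pos=1: emit STAR '*'
pos=2: emit SEMI ';'
pos=4: enter COMMENT mode (saw '/*')
exit COMMENT mode (now at pos=14)
pos=14: emit NUM '3' (now at pos=15)
pos=15: emit EQ '='
pos=17: emit NUM '7' (now at pos=18)
pos=18: emit SEMI ';'
pos=19: enter STRING mode
pos=19: emit STR "hi" (now at pos=23)
DONE. 8 tokens: [ID, STAR, SEMI, NUM, EQ, NUM, SEMI, STR]
Position 15: char is '=' -> EQ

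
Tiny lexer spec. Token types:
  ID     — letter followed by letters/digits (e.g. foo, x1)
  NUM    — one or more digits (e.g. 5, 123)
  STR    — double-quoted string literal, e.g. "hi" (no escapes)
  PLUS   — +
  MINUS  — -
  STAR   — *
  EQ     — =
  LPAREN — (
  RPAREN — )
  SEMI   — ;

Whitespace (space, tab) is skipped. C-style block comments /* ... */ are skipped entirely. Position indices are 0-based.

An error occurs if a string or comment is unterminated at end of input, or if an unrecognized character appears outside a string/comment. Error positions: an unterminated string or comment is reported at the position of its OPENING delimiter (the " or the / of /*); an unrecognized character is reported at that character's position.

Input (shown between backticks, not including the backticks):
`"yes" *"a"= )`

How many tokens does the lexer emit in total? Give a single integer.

pos=0: enter STRING mode
pos=0: emit STR "yes" (now at pos=5)
pos=6: emit STAR '*'
pos=7: enter STRING mode
pos=7: emit STR "a" (now at pos=10)
pos=10: emit EQ '='
pos=12: emit RPAREN ')'
DONE. 5 tokens: [STR, STAR, STR, EQ, RPAREN]

Answer: 5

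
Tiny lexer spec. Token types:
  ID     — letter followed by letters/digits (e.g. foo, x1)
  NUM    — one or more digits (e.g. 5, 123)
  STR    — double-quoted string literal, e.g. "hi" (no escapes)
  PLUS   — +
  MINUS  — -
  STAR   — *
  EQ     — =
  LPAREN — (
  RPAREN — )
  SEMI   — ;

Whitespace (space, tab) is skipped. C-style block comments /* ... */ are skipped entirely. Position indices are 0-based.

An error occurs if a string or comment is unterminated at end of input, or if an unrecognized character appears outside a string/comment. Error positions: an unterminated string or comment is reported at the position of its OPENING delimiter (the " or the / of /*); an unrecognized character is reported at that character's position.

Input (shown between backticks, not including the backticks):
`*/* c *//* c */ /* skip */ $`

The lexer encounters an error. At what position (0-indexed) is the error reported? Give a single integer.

pos=0: emit STAR '*'
pos=1: enter COMMENT mode (saw '/*')
exit COMMENT mode (now at pos=8)
pos=8: enter COMMENT mode (saw '/*')
exit COMMENT mode (now at pos=15)
pos=16: enter COMMENT mode (saw '/*')
exit COMMENT mode (now at pos=26)
pos=27: ERROR — unrecognized char '$'

Answer: 27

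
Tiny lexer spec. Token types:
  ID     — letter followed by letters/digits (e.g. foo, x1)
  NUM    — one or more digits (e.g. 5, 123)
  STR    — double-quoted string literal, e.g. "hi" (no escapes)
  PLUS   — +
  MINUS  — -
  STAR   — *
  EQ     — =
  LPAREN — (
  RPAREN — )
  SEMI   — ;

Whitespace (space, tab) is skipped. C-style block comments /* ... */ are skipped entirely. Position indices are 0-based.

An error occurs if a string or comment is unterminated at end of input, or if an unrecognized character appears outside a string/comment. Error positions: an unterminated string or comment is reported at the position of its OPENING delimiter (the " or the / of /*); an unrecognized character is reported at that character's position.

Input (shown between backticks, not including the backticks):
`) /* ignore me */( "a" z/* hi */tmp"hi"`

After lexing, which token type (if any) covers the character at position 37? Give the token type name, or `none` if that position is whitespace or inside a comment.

Answer: STR

Derivation:
pos=0: emit RPAREN ')'
pos=2: enter COMMENT mode (saw '/*')
exit COMMENT mode (now at pos=17)
pos=17: emit LPAREN '('
pos=19: enter STRING mode
pos=19: emit STR "a" (now at pos=22)
pos=23: emit ID 'z' (now at pos=24)
pos=24: enter COMMENT mode (saw '/*')
exit COMMENT mode (now at pos=32)
pos=32: emit ID 'tmp' (now at pos=35)
pos=35: enter STRING mode
pos=35: emit STR "hi" (now at pos=39)
DONE. 6 tokens: [RPAREN, LPAREN, STR, ID, ID, STR]
Position 37: char is 'i' -> STR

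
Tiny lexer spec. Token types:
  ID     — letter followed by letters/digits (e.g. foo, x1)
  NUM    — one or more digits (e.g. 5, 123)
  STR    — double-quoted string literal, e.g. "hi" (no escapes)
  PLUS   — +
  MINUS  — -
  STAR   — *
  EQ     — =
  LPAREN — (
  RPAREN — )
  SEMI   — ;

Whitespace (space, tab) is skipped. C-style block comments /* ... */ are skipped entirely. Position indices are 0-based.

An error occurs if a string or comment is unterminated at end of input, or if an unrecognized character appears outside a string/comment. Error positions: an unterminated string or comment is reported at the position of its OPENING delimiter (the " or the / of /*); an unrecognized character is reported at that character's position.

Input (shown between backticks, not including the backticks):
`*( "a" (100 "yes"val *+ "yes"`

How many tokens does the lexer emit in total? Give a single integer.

pos=0: emit STAR '*'
pos=1: emit LPAREN '('
pos=3: enter STRING mode
pos=3: emit STR "a" (now at pos=6)
pos=7: emit LPAREN '('
pos=8: emit NUM '100' (now at pos=11)
pos=12: enter STRING mode
pos=12: emit STR "yes" (now at pos=17)
pos=17: emit ID 'val' (now at pos=20)
pos=21: emit STAR '*'
pos=22: emit PLUS '+'
pos=24: enter STRING mode
pos=24: emit STR "yes" (now at pos=29)
DONE. 10 tokens: [STAR, LPAREN, STR, LPAREN, NUM, STR, ID, STAR, PLUS, STR]

Answer: 10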